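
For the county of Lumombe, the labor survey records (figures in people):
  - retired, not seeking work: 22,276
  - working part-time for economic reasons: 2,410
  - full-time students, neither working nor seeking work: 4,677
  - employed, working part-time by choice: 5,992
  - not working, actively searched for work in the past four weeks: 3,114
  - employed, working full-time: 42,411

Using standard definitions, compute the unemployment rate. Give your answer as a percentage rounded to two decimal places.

Employed = 2,410 + 5,992 + 42,411 = 50,813 (anyone who worked, including part-time for economic reasons, counts as employed).
Unemployed = 3,114.
Labor force = 50,813 + 3,114 = 53,927.
Unemployment rate = 3,114 / 53,927 = 5.77%.

Unemployment rate ≈ 5.77%.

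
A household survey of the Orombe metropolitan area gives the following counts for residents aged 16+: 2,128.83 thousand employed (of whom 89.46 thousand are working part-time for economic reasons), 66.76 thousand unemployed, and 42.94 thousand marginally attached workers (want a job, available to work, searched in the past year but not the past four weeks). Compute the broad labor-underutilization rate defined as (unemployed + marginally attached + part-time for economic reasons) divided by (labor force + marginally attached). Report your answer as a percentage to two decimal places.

Labor force = 2,128.83 + 66.76 = 2,195.59 thousand.
Numerator = 66.76 + 42.94 + 89.46 = 199.16 thousand.
Denominator = 2,195.59 + 42.94 = 2,238.53 thousand.
Broad rate = 199.16 / 2,238.53 = 8.90%.

Broad underutilization rate ≈ 8.90%.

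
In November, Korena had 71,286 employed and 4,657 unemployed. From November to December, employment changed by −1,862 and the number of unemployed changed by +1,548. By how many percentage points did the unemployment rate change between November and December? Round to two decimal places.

The unemployment rate changed by +2.07 percentage points.

November: labor force = 71,286 + 4,657 = 75,943; u = 4,657/75,943 = 6.13%.
December: labor force = 69,424 + 6,205 = 75,629; u = 6,205/75,629 = 8.20%.
Change = 8.20% − 6.13% = +2.07 pp.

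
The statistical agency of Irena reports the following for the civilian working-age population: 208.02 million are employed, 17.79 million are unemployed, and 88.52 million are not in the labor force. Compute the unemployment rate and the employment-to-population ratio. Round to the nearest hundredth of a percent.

Labor force = employed + unemployed = 208.02 + 17.79 = 225.81 million.
Working-age population = 225.81 + 88.52 = 314.33 million.
Unemployment rate = 17.79 / 225.81 = 7.88%.
Employment-population ratio = 208.02 / 314.33 = 66.18%.

Unemployment rate ≈ 7.88%; employment-population ratio ≈ 66.18%.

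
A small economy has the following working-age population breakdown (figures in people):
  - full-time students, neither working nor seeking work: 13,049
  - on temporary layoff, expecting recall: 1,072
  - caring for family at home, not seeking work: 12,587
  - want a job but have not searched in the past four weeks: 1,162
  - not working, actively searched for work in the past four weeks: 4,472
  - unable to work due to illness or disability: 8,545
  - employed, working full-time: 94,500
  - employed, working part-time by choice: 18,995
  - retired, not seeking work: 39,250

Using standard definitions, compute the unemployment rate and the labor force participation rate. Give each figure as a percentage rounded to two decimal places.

Unemployment rate ≈ 4.66%; labor force participation rate ≈ 61.48%.

Employed = 94,500 + 18,995 = 113,495.
Unemployed = 1,072 + 4,472 = 5,544 (jobless and actively searching, or on temporary layoff).
Labor force = 113,495 + 5,544 = 119,039.
Not in labor force = 13,049 + 12,587 + 1,162 + 8,545 + 39,250 = 74,593 (those not working and not actively searching are outside the labor force — including those who want a job but have given up searching).
Civilian working-age population = 119,039 + 74,593 = 193,632.
Unemployment rate = 5,544 / 119,039 = 4.66%.
Labor force participation rate = 119,039 / 193,632 = 61.48%.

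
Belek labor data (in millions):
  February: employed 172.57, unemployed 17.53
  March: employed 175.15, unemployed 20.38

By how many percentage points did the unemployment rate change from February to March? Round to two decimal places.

February: labor force = 172.57 + 17.53 = 190.10; u = 17.53/190.10 = 9.22%.
March: labor force = 175.15 + 20.38 = 195.53; u = 20.38/195.53 = 10.42%.
Change = 10.42% − 9.22% = +1.20 pp.

The unemployment rate changed by +1.20 percentage points.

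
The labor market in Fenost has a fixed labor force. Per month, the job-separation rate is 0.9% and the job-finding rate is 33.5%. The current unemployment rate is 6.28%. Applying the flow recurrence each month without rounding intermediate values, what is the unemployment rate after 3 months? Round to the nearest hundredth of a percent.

With a fixed labor force, u_{t+1} = u_t + s·(1−u_t) − f·u_t = u_t·(1−s−f) + s.
Here 1−s−f = 0.656 and s = 0.009.
u_1 = 0.062800 × 0.656 + 0.009 = 0.050197.
u_2 = 0.050197 × 0.656 + 0.009 = 0.041929.
u_3 = 0.041929 × 0.656 + 0.009 = 0.036505.

Unemployment rate after three months ≈ 3.65%.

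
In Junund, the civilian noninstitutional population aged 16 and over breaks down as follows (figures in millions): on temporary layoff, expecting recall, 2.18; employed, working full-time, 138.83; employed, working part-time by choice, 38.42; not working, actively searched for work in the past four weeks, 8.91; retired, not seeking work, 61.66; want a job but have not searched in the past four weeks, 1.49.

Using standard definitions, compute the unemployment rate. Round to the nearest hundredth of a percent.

Unemployment rate ≈ 5.89%.

Employed = 138.83 + 38.42 = 177.25 million.
Unemployed = 2.18 + 8.91 = 11.09 million (jobless and actively searching, or on temporary layoff).
Labor force = 177.25 + 11.09 = 188.34 million.
Unemployment rate = 11.09 / 188.34 = 5.89%.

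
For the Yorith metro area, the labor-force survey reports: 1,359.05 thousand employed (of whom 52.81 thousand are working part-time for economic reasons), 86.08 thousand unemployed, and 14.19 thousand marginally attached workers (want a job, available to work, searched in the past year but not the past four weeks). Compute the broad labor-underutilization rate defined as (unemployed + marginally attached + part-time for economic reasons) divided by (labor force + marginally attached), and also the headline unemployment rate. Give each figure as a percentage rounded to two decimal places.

Broad underutilization rate ≈ 10.49%; headline unemployment rate ≈ 5.96%.

Labor force = 1,359.05 + 86.08 = 1,445.13 thousand.
Numerator = 86.08 + 14.19 + 52.81 = 153.08 thousand.
Denominator = 1,445.13 + 14.19 = 1,459.32 thousand.
Broad rate = 153.08 / 1,459.32 = 10.49%.
Headline unemployment rate = 86.08 / 1,445.13 = 5.96%.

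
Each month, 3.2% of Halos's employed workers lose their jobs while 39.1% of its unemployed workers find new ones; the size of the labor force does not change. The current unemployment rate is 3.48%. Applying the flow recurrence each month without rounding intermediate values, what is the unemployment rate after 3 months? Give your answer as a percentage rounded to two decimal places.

Unemployment rate after three months ≈ 6.78%.

With a fixed labor force, u_{t+1} = u_t + s·(1−u_t) − f·u_t = u_t·(1−s−f) + s.
Here 1−s−f = 0.577 and s = 0.032.
u_1 = 0.034800 × 0.577 + 0.032 = 0.052080.
u_2 = 0.052080 × 0.577 + 0.032 = 0.062050.
u_3 = 0.062050 × 0.577 + 0.032 = 0.067803.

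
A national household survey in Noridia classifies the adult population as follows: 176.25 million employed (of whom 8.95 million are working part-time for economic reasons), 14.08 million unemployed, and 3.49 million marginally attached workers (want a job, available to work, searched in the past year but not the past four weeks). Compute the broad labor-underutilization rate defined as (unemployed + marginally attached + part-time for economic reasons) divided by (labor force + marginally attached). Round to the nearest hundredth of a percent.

Labor force = 176.25 + 14.08 = 190.33 million.
Numerator = 14.08 + 3.49 + 8.95 = 26.52 million.
Denominator = 190.33 + 3.49 = 193.82 million.
Broad rate = 26.52 / 193.82 = 13.68%.

Broad underutilization rate ≈ 13.68%.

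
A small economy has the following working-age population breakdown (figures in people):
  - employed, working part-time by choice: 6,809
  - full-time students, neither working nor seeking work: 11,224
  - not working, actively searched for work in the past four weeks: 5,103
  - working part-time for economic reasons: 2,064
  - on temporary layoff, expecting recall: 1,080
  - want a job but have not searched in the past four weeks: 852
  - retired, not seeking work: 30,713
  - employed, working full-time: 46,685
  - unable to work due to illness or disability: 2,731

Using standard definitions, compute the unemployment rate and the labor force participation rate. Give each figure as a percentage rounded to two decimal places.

Unemployment rate ≈ 10.01%; labor force participation rate ≈ 57.56%.

Employed = 6,809 + 2,064 + 46,685 = 55,558 (anyone who worked, including part-time for economic reasons, counts as employed).
Unemployed = 5,103 + 1,080 = 6,183 (jobless and actively searching, or on temporary layoff).
Labor force = 55,558 + 6,183 = 61,741.
Not in labor force = 11,224 + 852 + 30,713 + 2,731 = 45,520 (those not working and not actively searching are outside the labor force — including those who want a job but have given up searching).
Civilian working-age population = 61,741 + 45,520 = 107,261.
Unemployment rate = 6,183 / 61,741 = 10.01%.
Labor force participation rate = 61,741 / 107,261 = 57.56%.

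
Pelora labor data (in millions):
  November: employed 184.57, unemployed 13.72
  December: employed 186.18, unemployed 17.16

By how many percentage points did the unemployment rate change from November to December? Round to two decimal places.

November: labor force = 184.57 + 13.72 = 198.29; u = 13.72/198.29 = 6.92%.
December: labor force = 186.18 + 17.16 = 203.34; u = 17.16/203.34 = 8.44%.
Change = 8.44% − 6.92% = +1.52 pp.

The unemployment rate changed by +1.52 percentage points.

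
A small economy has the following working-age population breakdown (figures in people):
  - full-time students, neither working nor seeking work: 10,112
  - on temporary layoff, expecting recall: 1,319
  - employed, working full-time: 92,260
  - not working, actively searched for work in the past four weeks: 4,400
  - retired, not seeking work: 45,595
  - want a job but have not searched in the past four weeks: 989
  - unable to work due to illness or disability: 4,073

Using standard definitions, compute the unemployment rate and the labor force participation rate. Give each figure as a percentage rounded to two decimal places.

Employed = 92,260.
Unemployed = 1,319 + 4,400 = 5,719 (jobless and actively searching, or on temporary layoff).
Labor force = 92,260 + 5,719 = 97,979.
Not in labor force = 10,112 + 45,595 + 989 + 4,073 = 60,769 (those not working and not actively searching are outside the labor force — including those who want a job but have given up searching).
Civilian working-age population = 97,979 + 60,769 = 158,748.
Unemployment rate = 5,719 / 97,979 = 5.84%.
Labor force participation rate = 97,979 / 158,748 = 61.72%.

Unemployment rate ≈ 5.84%; labor force participation rate ≈ 61.72%.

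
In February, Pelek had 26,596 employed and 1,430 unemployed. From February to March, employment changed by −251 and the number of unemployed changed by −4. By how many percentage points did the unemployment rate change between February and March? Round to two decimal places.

The unemployment rate changed by +0.03 percentage points.

February: labor force = 26,596 + 1,430 = 28,026; u = 1,430/28,026 = 5.10%.
March: labor force = 26,345 + 1,426 = 27,771; u = 1,426/27,771 = 5.13%.
Change = 5.13% − 5.10% = +0.03 pp.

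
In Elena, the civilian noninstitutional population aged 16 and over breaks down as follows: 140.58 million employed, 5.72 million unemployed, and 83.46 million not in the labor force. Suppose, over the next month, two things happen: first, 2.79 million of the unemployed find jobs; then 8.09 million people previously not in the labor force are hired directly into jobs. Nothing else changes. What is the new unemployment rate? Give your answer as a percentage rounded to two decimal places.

Initially, labor force = 140.58 + 5.72 = 146.30 million, so u = 5.72/146.30 = 3.91%.
After the first change, unemployed falls and employed rises by 2.79; labor force unchanged → E = 143.37, U = 2.93, labor force = 146.30 million.
After the second change, employed and labor force both rise by 8.09; unemployed unchanged → E = 151.46, U = 2.93, labor force = 154.39 million.
New unemployment rate = 2.93 / 154.39 = 1.90%.

New unemployment rate ≈ 1.90%.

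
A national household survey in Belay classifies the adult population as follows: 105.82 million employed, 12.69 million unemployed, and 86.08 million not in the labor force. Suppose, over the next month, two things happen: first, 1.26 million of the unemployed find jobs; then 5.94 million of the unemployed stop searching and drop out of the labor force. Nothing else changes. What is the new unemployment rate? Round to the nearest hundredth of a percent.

Initially, labor force = 105.82 + 12.69 = 118.51 million, so u = 12.69/118.51 = 10.71%.
After the first change, unemployed falls and employed rises by 1.26; labor force unchanged → E = 107.08, U = 11.43, labor force = 118.51 million.
After the second change, unemployed and labor force both fall by 5.94 → E = 107.08, U = 5.49, labor force = 112.57 million.
New unemployment rate = 5.49 / 112.57 = 4.88%.

New unemployment rate ≈ 4.88%.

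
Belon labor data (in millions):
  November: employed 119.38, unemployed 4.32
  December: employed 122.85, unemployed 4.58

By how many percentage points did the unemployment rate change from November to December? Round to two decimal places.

November: labor force = 119.38 + 4.32 = 123.70; u = 4.32/123.70 = 3.49%.
December: labor force = 122.85 + 4.58 = 127.43; u = 4.58/127.43 = 3.59%.
Change = 3.59% − 3.49% = +0.10 pp.

The unemployment rate changed by +0.10 percentage points.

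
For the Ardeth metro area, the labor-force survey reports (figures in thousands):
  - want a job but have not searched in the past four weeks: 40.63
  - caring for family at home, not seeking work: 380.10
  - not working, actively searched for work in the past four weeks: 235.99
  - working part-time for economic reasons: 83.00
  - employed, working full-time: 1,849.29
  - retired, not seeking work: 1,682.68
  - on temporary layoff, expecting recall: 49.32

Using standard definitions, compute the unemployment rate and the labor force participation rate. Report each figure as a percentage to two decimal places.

Unemployment rate ≈ 12.87%; labor force participation rate ≈ 51.32%.

Employed = 83.00 + 1,849.29 = 1,932.29 thousand (anyone who worked, including part-time for economic reasons, counts as employed).
Unemployed = 235.99 + 49.32 = 285.31 thousand (jobless and actively searching, or on temporary layoff).
Labor force = 1,932.29 + 285.31 = 2,217.60 thousand.
Not in labor force = 40.63 + 380.10 + 1,682.68 = 2,103.41 thousand (those not working and not actively searching are outside the labor force — including those who want a job but have given up searching).
Civilian working-age population = 2,217.60 + 2,103.41 = 4,321.01 thousand.
Unemployment rate = 285.31 / 2,217.60 = 12.87%.
Labor force participation rate = 2,217.60 / 4,321.01 = 51.32%.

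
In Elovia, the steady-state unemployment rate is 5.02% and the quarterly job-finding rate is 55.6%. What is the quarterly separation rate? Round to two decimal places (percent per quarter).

Separation rate ≈ 2.94% per quarter.

From u* = s/(s+f): s = u·f/(1−u).
s = 0.0502 × 55.6 / (1 − 0.0502) = 2.7911 / 0.9498 ≈ 2.94% per quarter.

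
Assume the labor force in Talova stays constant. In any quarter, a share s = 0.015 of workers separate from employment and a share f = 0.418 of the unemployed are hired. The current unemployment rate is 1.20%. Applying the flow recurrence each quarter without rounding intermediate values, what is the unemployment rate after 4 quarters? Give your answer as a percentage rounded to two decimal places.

Unemployment rate after four quarters ≈ 3.23%.

With a fixed labor force, u_{t+1} = u_t + s·(1−u_t) − f·u_t = u_t·(1−s−f) + s.
Here 1−s−f = 0.567 and s = 0.015.
u_1 = 0.012000 × 0.567 + 0.015 = 0.021804.
u_2 = 0.021804 × 0.567 + 0.015 = 0.027363.
u_3 = 0.027363 × 0.567 + 0.015 = 0.030515.
u_4 = 0.030515 × 0.567 + 0.015 = 0.032302.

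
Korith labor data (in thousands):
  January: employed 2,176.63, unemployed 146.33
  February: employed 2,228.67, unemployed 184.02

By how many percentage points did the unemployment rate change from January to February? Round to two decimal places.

The unemployment rate changed by +1.33 percentage points.

January: labor force = 2,176.63 + 146.33 = 2,322.96; u = 146.33/2,322.96 = 6.30%.
February: labor force = 2,228.67 + 184.02 = 2,412.69; u = 184.02/2,412.69 = 7.63%.
Change = 7.63% − 6.30% = +1.33 pp.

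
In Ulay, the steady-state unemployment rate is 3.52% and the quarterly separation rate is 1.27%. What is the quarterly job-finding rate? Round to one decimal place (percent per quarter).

From u* = s/(s+f): f = s·(1−u)/u.
f = 1.27 × (1 − 0.0352) / 0.0352 = 1.2253 / 0.0352 ≈ 34.8% per quarter.

Job-finding rate ≈ 34.8% per quarter.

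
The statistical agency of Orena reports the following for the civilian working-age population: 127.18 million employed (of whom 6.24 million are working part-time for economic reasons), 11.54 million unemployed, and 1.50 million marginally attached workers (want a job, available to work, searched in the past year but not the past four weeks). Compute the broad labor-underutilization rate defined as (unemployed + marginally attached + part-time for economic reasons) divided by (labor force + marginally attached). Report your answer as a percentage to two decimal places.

Labor force = 127.18 + 11.54 = 138.72 million.
Numerator = 11.54 + 1.50 + 6.24 = 19.28 million.
Denominator = 138.72 + 1.50 = 140.22 million.
Broad rate = 19.28 / 140.22 = 13.75%.

Broad underutilization rate ≈ 13.75%.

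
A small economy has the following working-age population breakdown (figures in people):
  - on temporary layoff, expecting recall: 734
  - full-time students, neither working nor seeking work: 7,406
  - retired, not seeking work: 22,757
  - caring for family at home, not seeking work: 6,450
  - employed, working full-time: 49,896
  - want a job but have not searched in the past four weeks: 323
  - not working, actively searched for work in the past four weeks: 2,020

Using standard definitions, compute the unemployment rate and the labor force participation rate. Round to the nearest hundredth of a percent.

Unemployment rate ≈ 5.23%; labor force participation rate ≈ 58.77%.

Employed = 49,896.
Unemployed = 734 + 2,020 = 2,754 (jobless and actively searching, or on temporary layoff).
Labor force = 49,896 + 2,754 = 52,650.
Not in labor force = 7,406 + 22,757 + 6,450 + 323 = 36,936 (those not working and not actively searching are outside the labor force — including those who want a job but have given up searching).
Civilian working-age population = 52,650 + 36,936 = 89,586.
Unemployment rate = 2,754 / 52,650 = 5.23%.
Labor force participation rate = 52,650 / 89,586 = 58.77%.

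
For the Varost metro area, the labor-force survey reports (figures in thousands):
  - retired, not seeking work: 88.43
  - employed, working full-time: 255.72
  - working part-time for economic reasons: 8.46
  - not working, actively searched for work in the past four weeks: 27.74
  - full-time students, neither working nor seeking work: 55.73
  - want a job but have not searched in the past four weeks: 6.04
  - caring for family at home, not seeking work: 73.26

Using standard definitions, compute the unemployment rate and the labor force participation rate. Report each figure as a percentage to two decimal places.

Employed = 255.72 + 8.46 = 264.18 thousand (anyone who worked, including part-time for economic reasons, counts as employed).
Unemployed = 27.74 thousand.
Labor force = 264.18 + 27.74 = 291.92 thousand.
Not in labor force = 88.43 + 55.73 + 6.04 + 73.26 = 223.46 thousand (those not working and not actively searching are outside the labor force — including those who want a job but have given up searching).
Civilian working-age population = 291.92 + 223.46 = 515.38 thousand.
Unemployment rate = 27.74 / 291.92 = 9.50%.
Labor force participation rate = 291.92 / 515.38 = 56.64%.

Unemployment rate ≈ 9.50%; labor force participation rate ≈ 56.64%.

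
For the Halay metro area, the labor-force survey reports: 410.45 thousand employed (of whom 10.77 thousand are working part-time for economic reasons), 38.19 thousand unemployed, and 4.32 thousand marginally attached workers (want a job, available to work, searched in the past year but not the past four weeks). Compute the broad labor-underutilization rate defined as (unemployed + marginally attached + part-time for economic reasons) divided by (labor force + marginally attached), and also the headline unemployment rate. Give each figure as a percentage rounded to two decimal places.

Broad underutilization rate ≈ 11.76%; headline unemployment rate ≈ 8.51%.

Labor force = 410.45 + 38.19 = 448.64 thousand.
Numerator = 38.19 + 4.32 + 10.77 = 53.28 thousand.
Denominator = 448.64 + 4.32 = 452.96 thousand.
Broad rate = 53.28 / 452.96 = 11.76%.
Headline unemployment rate = 38.19 / 448.64 = 8.51%.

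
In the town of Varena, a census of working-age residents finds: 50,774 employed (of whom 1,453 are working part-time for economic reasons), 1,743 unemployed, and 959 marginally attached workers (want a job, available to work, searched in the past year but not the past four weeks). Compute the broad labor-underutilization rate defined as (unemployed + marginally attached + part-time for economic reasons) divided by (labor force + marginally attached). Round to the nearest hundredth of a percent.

Labor force = 50,774 + 1,743 = 52,517.
Numerator = 1,743 + 959 + 1,453 = 4,155.
Denominator = 52,517 + 959 = 53,476.
Broad rate = 4,155 / 53,476 = 7.77%.

Broad underutilization rate ≈ 7.77%.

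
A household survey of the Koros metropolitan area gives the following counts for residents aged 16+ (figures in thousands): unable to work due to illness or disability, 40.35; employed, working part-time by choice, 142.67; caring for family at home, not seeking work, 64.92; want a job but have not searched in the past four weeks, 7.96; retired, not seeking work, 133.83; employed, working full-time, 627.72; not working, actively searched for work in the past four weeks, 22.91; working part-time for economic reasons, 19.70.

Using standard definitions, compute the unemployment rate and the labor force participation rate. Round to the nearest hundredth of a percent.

Unemployment rate ≈ 2.82%; labor force participation rate ≈ 76.69%.

Employed = 142.67 + 627.72 + 19.70 = 790.09 thousand (anyone who worked, including part-time for economic reasons, counts as employed).
Unemployed = 22.91 thousand.
Labor force = 790.09 + 22.91 = 813.00 thousand.
Not in labor force = 40.35 + 64.92 + 7.96 + 133.83 = 247.06 thousand (those not working and not actively searching are outside the labor force — including those who want a job but have given up searching).
Civilian working-age population = 813.00 + 247.06 = 1,060.06 thousand.
Unemployment rate = 22.91 / 813.00 = 2.82%.
Labor force participation rate = 813.00 / 1,060.06 = 76.69%.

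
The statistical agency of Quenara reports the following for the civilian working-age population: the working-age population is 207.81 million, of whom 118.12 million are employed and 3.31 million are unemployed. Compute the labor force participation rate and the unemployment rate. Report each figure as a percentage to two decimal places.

Labor force participation rate ≈ 58.43%; unemployment rate ≈ 2.73%.

Labor force = employed + unemployed = 118.12 + 3.31 = 121.43 million.
Unemployment rate = 3.31 / 121.43 = 2.73%.
Labor force participation rate = 121.43 / 207.81 = 58.43%.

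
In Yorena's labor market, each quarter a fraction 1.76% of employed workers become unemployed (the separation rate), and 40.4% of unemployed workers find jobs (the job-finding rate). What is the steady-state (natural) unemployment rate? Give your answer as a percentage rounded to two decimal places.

At steady state the flows balance: s·E = f·U, so U/(E+U) = s/(s+f).
u* = 1.76 / (1.76 + 40.4) = 1.76 / 42.16 = 4.17%.

Steady-state unemployment rate ≈ 4.17%.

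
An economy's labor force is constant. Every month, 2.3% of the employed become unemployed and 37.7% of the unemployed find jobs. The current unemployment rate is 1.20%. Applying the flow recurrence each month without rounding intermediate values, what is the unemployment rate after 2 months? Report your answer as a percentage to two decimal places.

Unemployment rate after two months ≈ 4.11%.

With a fixed labor force, u_{t+1} = u_t + s·(1−u_t) − f·u_t = u_t·(1−s−f) + s.
Here 1−s−f = 0.600 and s = 0.023.
u_1 = 0.012000 × 0.600 + 0.023 = 0.030200.
u_2 = 0.030200 × 0.600 + 0.023 = 0.041120.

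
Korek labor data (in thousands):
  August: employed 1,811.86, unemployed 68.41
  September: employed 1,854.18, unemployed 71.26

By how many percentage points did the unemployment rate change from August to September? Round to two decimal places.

The unemployment rate changed by +0.06 percentage points.

August: labor force = 1,811.86 + 68.41 = 1,880.27; u = 68.41/1,880.27 = 3.64%.
September: labor force = 1,854.18 + 71.26 = 1,925.44; u = 71.26/1,925.44 = 3.70%.
Change = 3.70% − 3.64% = +0.06 pp.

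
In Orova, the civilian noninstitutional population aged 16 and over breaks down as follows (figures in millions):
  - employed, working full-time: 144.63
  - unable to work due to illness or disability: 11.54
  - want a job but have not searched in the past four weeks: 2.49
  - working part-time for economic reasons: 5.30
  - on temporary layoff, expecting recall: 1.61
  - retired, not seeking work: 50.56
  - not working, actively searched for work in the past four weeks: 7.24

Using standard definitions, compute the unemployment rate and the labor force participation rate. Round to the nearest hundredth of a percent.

Unemployment rate ≈ 5.57%; labor force participation rate ≈ 71.08%.

Employed = 144.63 + 5.30 = 149.93 million (anyone who worked, including part-time for economic reasons, counts as employed).
Unemployed = 1.61 + 7.24 = 8.85 million (jobless and actively searching, or on temporary layoff).
Labor force = 149.93 + 8.85 = 158.78 million.
Not in labor force = 11.54 + 2.49 + 50.56 = 64.59 million (those not working and not actively searching are outside the labor force — including those who want a job but have given up searching).
Civilian working-age population = 158.78 + 64.59 = 223.37 million.
Unemployment rate = 8.85 / 158.78 = 5.57%.
Labor force participation rate = 158.78 / 223.37 = 71.08%.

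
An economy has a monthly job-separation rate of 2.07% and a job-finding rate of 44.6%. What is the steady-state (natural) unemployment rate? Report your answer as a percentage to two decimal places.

Steady-state unemployment rate ≈ 4.44%.

At steady state the flows balance: s·E = f·U, so U/(E+U) = s/(s+f).
u* = 2.07 / (2.07 + 44.6) = 2.07 / 46.67 = 4.44%.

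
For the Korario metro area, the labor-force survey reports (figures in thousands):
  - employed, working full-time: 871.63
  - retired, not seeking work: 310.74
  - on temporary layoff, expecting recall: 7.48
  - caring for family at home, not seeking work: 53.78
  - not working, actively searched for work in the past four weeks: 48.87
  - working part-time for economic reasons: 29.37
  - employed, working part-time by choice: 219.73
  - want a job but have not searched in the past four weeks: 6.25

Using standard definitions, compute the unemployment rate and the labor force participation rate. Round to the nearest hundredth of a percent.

Unemployment rate ≈ 4.79%; labor force participation rate ≈ 76.05%.

Employed = 871.63 + 29.37 + 219.73 = 1,120.73 thousand (anyone who worked, including part-time for economic reasons, counts as employed).
Unemployed = 7.48 + 48.87 = 56.35 thousand (jobless and actively searching, or on temporary layoff).
Labor force = 1,120.73 + 56.35 = 1,177.08 thousand.
Not in labor force = 310.74 + 53.78 + 6.25 = 370.77 thousand (those not working and not actively searching are outside the labor force — including those who want a job but have given up searching).
Civilian working-age population = 1,177.08 + 370.77 = 1,547.85 thousand.
Unemployment rate = 56.35 / 1,177.08 = 4.79%.
Labor force participation rate = 1,177.08 / 1,547.85 = 76.05%.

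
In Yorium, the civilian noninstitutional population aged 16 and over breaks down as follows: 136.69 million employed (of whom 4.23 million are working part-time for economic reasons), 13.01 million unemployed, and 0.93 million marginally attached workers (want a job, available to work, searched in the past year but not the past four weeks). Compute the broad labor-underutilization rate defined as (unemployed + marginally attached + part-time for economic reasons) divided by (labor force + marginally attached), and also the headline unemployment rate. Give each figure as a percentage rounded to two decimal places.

Broad underutilization rate ≈ 12.06%; headline unemployment rate ≈ 8.69%.

Labor force = 136.69 + 13.01 = 149.70 million.
Numerator = 13.01 + 0.93 + 4.23 = 18.17 million.
Denominator = 149.70 + 0.93 = 150.63 million.
Broad rate = 18.17 / 150.63 = 12.06%.
Headline unemployment rate = 13.01 / 149.70 = 8.69%.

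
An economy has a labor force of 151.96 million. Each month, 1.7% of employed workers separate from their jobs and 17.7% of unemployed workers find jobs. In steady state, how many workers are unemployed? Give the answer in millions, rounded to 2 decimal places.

About 13.32 million are unemployed in steady state.

Steady-state unemployment rate u* = s/(s+f) = 1.7/(1.7+17.7) = 0.087629.
Unemployed = u* × labor force = 0.087629 × 151.96 ≈ 13.32 million.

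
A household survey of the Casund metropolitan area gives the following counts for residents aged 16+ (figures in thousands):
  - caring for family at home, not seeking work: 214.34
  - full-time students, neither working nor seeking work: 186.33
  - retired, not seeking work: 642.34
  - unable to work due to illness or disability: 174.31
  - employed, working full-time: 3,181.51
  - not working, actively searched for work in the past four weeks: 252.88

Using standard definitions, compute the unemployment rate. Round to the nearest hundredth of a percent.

Employed = 3,181.51 thousand.
Unemployed = 252.88 thousand.
Labor force = 3,181.51 + 252.88 = 3,434.39 thousand.
Unemployment rate = 252.88 / 3,434.39 = 7.36%.

Unemployment rate ≈ 7.36%.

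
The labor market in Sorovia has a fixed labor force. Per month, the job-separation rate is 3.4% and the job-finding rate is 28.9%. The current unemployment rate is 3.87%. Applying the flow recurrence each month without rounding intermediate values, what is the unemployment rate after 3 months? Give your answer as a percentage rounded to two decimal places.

With a fixed labor force, u_{t+1} = u_t + s·(1−u_t) − f·u_t = u_t·(1−s−f) + s.
Here 1−s−f = 0.677 and s = 0.034.
u_1 = 0.038700 × 0.677 + 0.034 = 0.060200.
u_2 = 0.060200 × 0.677 + 0.034 = 0.074755.
u_3 = 0.074755 × 0.677 + 0.034 = 0.084609.

Unemployment rate after three months ≈ 8.46%.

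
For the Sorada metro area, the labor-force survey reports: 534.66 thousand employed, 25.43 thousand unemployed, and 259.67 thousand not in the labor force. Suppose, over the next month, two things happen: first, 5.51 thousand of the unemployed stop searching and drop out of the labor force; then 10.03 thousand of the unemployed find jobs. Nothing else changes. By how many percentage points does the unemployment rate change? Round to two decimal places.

Initially, labor force = 534.66 + 25.43 = 560.09 thousand, so u = 25.43/560.09 = 4.54%.
After the first change, unemployed and labor force both fall by 5.51 → E = 534.66, U = 19.92, labor force = 554.58 thousand.
After the second change, unemployed falls and employed rises by 10.03; labor force unchanged → E = 544.69, U = 9.89, labor force = 554.58 thousand.
New unemployment rate = 9.89 / 554.58 = 1.78%.
Change = 1.78% − 4.54% = −2.76 percentage points.

The unemployment rate changes by −2.76 percentage points.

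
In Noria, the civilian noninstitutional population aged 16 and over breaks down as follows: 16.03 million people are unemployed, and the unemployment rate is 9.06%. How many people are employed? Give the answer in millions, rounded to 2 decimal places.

About 160.90 million are employed.

Labor force = U / u = 16.03 / 0.0906 ≈ 176.93 million.
Employed = labor force − unemployed = 176.93 − 16.03 = 160.90 million.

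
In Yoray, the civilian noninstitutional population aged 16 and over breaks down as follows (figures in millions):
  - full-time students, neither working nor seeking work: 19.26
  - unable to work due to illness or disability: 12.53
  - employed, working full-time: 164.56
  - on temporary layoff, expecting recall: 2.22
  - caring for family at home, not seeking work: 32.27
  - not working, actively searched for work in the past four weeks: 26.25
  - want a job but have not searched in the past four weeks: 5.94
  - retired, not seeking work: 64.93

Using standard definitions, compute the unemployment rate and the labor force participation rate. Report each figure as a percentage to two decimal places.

Employed = 164.56 million.
Unemployed = 2.22 + 26.25 = 28.47 million (jobless and actively searching, or on temporary layoff).
Labor force = 164.56 + 28.47 = 193.03 million.
Not in labor force = 19.26 + 12.53 + 32.27 + 5.94 + 64.93 = 134.93 million (those not working and not actively searching are outside the labor force — including those who want a job but have given up searching).
Civilian working-age population = 193.03 + 134.93 = 327.96 million.
Unemployment rate = 28.47 / 193.03 = 14.75%.
Labor force participation rate = 193.03 / 327.96 = 58.86%.

Unemployment rate ≈ 14.75%; labor force participation rate ≈ 58.86%.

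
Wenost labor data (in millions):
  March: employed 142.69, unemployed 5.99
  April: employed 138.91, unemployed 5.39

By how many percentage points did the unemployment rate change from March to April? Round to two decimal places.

March: labor force = 142.69 + 5.99 = 148.68; u = 5.99/148.68 = 4.03%.
April: labor force = 138.91 + 5.39 = 144.30; u = 5.39/144.30 = 3.74%.
Change = 3.74% − 4.03% = −0.29 pp.

The unemployment rate changed by −0.29 percentage points.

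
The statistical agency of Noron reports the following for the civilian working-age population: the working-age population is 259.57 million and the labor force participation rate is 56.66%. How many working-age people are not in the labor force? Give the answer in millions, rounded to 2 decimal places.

Share not in the labor force = 1 − 0.5666 = 0.4334.
Not in labor force = 0.4334 × 259.57 ≈ 112.50 million.

About 112.50 million are not in the labor force.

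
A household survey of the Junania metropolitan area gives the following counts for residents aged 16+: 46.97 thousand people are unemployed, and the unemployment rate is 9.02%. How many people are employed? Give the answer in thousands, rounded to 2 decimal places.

About 473.76 thousand are employed.

Labor force = U / u = 46.97 / 0.0902 ≈ 520.73 thousand.
Employed = labor force − unemployed = 520.73 − 46.97 = 473.76 thousand.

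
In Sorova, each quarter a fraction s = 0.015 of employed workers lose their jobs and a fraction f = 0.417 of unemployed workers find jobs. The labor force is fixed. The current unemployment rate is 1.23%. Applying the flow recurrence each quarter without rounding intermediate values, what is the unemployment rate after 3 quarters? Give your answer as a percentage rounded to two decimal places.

Unemployment rate after three quarters ≈ 3.06%.

With a fixed labor force, u_{t+1} = u_t + s·(1−u_t) − f·u_t = u_t·(1−s−f) + s.
Here 1−s−f = 0.568 and s = 0.015.
u_1 = 0.012300 × 0.568 + 0.015 = 0.021986.
u_2 = 0.021986 × 0.568 + 0.015 = 0.027488.
u_3 = 0.027488 × 0.568 + 0.015 = 0.030613.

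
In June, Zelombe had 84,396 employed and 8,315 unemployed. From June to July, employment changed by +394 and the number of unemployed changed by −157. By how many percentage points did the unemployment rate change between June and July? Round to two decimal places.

The unemployment rate changed by −0.19 percentage points.

June: labor force = 84,396 + 8,315 = 92,711; u = 8,315/92,711 = 8.97%.
July: labor force = 84,790 + 8,158 = 92,948; u = 8,158/92,948 = 8.78%.
Change = 8.78% − 8.97% = −0.19 pp.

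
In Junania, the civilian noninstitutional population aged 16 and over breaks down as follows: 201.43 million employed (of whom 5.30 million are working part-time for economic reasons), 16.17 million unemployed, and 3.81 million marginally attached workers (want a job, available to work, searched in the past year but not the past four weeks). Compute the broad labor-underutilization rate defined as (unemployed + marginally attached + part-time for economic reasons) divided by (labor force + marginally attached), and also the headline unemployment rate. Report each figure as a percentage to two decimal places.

Broad underutilization rate ≈ 11.42%; headline unemployment rate ≈ 7.43%.

Labor force = 201.43 + 16.17 = 217.60 million.
Numerator = 16.17 + 3.81 + 5.30 = 25.28 million.
Denominator = 217.60 + 3.81 = 221.41 million.
Broad rate = 25.28 / 221.41 = 11.42%.
Headline unemployment rate = 16.17 / 217.60 = 7.43%.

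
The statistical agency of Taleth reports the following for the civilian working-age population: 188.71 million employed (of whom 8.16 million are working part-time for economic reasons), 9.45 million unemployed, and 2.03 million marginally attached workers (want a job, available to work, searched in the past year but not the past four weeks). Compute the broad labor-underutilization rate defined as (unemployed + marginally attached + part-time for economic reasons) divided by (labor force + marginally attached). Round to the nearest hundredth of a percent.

Labor force = 188.71 + 9.45 = 198.16 million.
Numerator = 9.45 + 2.03 + 8.16 = 19.64 million.
Denominator = 198.16 + 2.03 = 200.19 million.
Broad rate = 19.64 / 200.19 = 9.81%.

Broad underutilization rate ≈ 9.81%.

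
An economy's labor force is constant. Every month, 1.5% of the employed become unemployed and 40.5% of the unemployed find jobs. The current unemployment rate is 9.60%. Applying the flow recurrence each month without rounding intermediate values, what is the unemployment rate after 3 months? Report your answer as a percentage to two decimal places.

With a fixed labor force, u_{t+1} = u_t + s·(1−u_t) − f·u_t = u_t·(1−s−f) + s.
Here 1−s−f = 0.580 and s = 0.015.
u_1 = 0.096000 × 0.580 + 0.015 = 0.070680.
u_2 = 0.070680 × 0.580 + 0.015 = 0.055994.
u_3 = 0.055994 × 0.580 + 0.015 = 0.047477.

Unemployment rate after three months ≈ 4.75%.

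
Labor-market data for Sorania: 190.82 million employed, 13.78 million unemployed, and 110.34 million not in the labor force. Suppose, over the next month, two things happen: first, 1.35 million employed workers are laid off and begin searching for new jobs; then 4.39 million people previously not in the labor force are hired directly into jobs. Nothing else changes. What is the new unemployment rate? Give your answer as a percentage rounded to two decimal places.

Initially, labor force = 190.82 + 13.78 = 204.60 million, so u = 13.78/204.60 = 6.74%.
After the first change, employed falls and unemployed rises by 1.35; labor force unchanged → E = 189.47, U = 15.13, labor force = 204.60 million.
After the second change, employed and labor force both rise by 4.39; unemployed unchanged → E = 193.86, U = 15.13, labor force = 208.99 million.
New unemployment rate = 15.13 / 208.99 = 7.24%.

New unemployment rate ≈ 7.24%.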